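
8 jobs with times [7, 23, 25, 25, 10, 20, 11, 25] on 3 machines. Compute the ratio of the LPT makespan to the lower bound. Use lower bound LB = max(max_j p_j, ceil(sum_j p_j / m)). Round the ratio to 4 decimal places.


LPT order: [25, 25, 25, 23, 20, 11, 10, 7]
Machine loads after assignment: [48, 52, 46]
LPT makespan = 52
Lower bound = max(max_job, ceil(total/3)) = max(25, 49) = 49
Ratio = 52 / 49 = 1.0612

1.0612


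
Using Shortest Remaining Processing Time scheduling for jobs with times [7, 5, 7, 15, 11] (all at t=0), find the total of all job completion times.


Since all jobs arrive at t=0, SRPT equals SPT ordering.
SPT order: [5, 7, 7, 11, 15]
Completion times:
  Job 1: p=5, C=5
  Job 2: p=7, C=12
  Job 3: p=7, C=19
  Job 4: p=11, C=30
  Job 5: p=15, C=45
Total completion time = 5 + 12 + 19 + 30 + 45 = 111

111


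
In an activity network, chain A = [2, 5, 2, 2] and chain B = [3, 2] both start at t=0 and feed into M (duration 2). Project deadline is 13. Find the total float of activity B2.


Forward pass: ES(B2) = sum of predecessors on chain B = 3
EF = ES + duration = 3 + 2 = 5
Backward pass: LF(M) = deadline = 13; LS(M) = 13 - 2 = 11
LF(B2) = LS(M) - sum(successors on chain B) = 11 - 0 = 11
LS = LF - duration = 11 - 2 = 9
Total float = LS - ES = 9 - 3 = 6

6


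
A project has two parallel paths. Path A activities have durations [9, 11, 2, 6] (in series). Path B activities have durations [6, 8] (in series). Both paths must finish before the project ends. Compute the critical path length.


Path A total = 9 + 11 + 2 + 6 = 28
Path B total = 6 + 8 = 14
Critical path = longest path = max(28, 14) = 28

28


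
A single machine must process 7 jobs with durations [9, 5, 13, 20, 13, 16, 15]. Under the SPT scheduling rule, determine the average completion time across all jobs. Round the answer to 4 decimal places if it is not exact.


Sort jobs by processing time (SPT order): [5, 9, 13, 13, 15, 16, 20]
Compute completion times sequentially:
  Job 1: processing = 5, completes at 5
  Job 2: processing = 9, completes at 14
  Job 3: processing = 13, completes at 27
  Job 4: processing = 13, completes at 40
  Job 5: processing = 15, completes at 55
  Job 6: processing = 16, completes at 71
  Job 7: processing = 20, completes at 91
Sum of completion times = 303
Average completion time = 303/7 = 43.2857

43.2857


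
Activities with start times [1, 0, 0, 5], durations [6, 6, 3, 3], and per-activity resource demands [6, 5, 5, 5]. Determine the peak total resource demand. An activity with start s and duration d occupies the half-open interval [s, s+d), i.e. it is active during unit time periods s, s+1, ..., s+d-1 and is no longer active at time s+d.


Each activity i is active on [start_i, start_i + duration_i).
Compute total resource usage per time slot:
  t=0: active resources = [5, 5], total = 10
  t=1: active resources = [6, 5, 5], total = 16
  t=2: active resources = [6, 5, 5], total = 16
  t=3: active resources = [6, 5], total = 11
  t=4: active resources = [6, 5], total = 11
  t=5: active resources = [6, 5, 5], total = 16
  t=6: active resources = [6, 5], total = 11
  t=7: active resources = [5], total = 5
Peak resource demand = 16

16


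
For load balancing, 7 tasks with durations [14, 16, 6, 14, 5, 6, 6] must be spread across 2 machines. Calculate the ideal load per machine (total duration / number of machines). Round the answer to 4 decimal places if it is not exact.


Total processing time = 14 + 16 + 6 + 14 + 5 + 6 + 6 = 67
Number of machines = 2
Ideal balanced load = 67 / 2 = 33.5

33.5


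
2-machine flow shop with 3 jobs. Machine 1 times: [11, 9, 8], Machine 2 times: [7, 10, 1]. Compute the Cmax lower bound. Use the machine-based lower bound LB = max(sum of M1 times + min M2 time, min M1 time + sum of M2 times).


LB1 = sum(M1 times) + min(M2 times) = 28 + 1 = 29
LB2 = min(M1 times) + sum(M2 times) = 8 + 18 = 26
Lower bound = max(LB1, LB2) = max(29, 26) = 29

29


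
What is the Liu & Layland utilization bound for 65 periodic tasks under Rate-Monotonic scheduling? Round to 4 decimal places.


Compute 2^(1/65) = 1.0107208638
Subtract 1: 1.0107208638 - 1 = 0.0107208638
Multiply by n: 65 * 0.0107208638 = 0.6968561470
Round to 4 dp: 0.6969

0.6969


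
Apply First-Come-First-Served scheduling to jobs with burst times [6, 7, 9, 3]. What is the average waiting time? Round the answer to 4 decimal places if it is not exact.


FCFS order (as given): [6, 7, 9, 3]
Waiting times:
  Job 1: wait = 0
  Job 2: wait = 6
  Job 3: wait = 13
  Job 4: wait = 22
Sum of waiting times = 41
Average waiting time = 41/4 = 10.25

10.25


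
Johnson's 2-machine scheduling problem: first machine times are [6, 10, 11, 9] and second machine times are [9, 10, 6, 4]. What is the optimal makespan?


Apply Johnson's rule:
  Group 1 (a <= b): [(1, 6, 9), (2, 10, 10)]
  Group 2 (a > b): [(3, 11, 6), (4, 9, 4)]
Optimal job order: [1, 2, 3, 4]
Schedule:
  Job 1: M1 done at 6, M2 done at 15
  Job 2: M1 done at 16, M2 done at 26
  Job 3: M1 done at 27, M2 done at 33
  Job 4: M1 done at 36, M2 done at 40
Makespan = 40

40


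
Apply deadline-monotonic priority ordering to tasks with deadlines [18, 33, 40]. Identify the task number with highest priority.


Sort tasks by relative deadline (ascending):
  Task 1: deadline = 18
  Task 2: deadline = 33
  Task 3: deadline = 40
Priority order (highest first): [1, 2, 3]
Highest priority task = 1

1


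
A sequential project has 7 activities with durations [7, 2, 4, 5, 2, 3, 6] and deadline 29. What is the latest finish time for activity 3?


LF(activity 3) = deadline - sum of successor durations
Successors: activities 4 through 7 with durations [5, 2, 3, 6]
Sum of successor durations = 16
LF = 29 - 16 = 13

13


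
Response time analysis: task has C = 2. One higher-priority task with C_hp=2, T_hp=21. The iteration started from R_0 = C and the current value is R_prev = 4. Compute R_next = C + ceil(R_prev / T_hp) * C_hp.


R_next = C + ceil(R_prev / T_hp) * C_hp
ceil(4 / 21) = ceil(0.1905) = 1
Interference = 1 * 2 = 2
R_next = 2 + 2 = 4
R_next = R_prev, so the iteration has converged (response time = 4).

4


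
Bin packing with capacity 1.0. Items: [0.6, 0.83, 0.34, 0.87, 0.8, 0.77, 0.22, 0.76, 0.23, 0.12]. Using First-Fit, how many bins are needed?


Place items sequentially using First-Fit:
  Item 0.6 -> new Bin 1
  Item 0.83 -> new Bin 2
  Item 0.34 -> Bin 1 (now 0.94)
  Item 0.87 -> new Bin 3
  Item 0.8 -> new Bin 4
  Item 0.77 -> new Bin 5
  Item 0.22 -> Bin 5 (now 0.99)
  Item 0.76 -> new Bin 6
  Item 0.23 -> Bin 6 (now 0.99)
  Item 0.12 -> Bin 2 (now 0.95)
Total bins used = 6

6


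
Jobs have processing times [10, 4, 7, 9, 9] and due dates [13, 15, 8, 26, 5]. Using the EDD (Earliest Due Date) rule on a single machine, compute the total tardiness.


Sort by due date (EDD order): [(9, 5), (7, 8), (10, 13), (4, 15), (9, 26)]
Compute completion times and tardiness:
  Job 1: p=9, d=5, C=9, tardiness=max(0,9-5)=4
  Job 2: p=7, d=8, C=16, tardiness=max(0,16-8)=8
  Job 3: p=10, d=13, C=26, tardiness=max(0,26-13)=13
  Job 4: p=4, d=15, C=30, tardiness=max(0,30-15)=15
  Job 5: p=9, d=26, C=39, tardiness=max(0,39-26)=13
Total tardiness = 53

53


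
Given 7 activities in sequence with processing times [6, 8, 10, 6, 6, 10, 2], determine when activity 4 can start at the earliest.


Activity 4 starts after activities 1 through 3 complete.
Predecessor durations: [6, 8, 10]
ES = 6 + 8 + 10 = 24

24


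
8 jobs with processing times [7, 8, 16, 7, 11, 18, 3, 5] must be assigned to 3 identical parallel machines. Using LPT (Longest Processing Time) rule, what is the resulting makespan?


Sort jobs in decreasing order (LPT): [18, 16, 11, 8, 7, 7, 5, 3]
Assign each job to the least loaded machine:
  Machine 1: jobs [18, 7], load = 25
  Machine 2: jobs [16, 7, 3], load = 26
  Machine 3: jobs [11, 8, 5], load = 24
Makespan = max load = 26

26


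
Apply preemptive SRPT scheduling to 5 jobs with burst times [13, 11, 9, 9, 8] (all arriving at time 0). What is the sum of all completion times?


Since all jobs arrive at t=0, SRPT equals SPT ordering.
SPT order: [8, 9, 9, 11, 13]
Completion times:
  Job 1: p=8, C=8
  Job 2: p=9, C=17
  Job 3: p=9, C=26
  Job 4: p=11, C=37
  Job 5: p=13, C=50
Total completion time = 8 + 17 + 26 + 37 + 50 = 138

138


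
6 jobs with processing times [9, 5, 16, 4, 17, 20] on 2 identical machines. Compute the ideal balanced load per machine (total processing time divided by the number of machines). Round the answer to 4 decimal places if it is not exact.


Total processing time = 9 + 5 + 16 + 4 + 17 + 20 = 71
Number of machines = 2
Ideal balanced load = 71 / 2 = 35.5

35.5


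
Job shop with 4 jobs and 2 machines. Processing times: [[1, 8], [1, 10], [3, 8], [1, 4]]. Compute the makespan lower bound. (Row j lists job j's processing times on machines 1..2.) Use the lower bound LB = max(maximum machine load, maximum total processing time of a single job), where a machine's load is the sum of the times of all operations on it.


Machine loads:
  Machine 1: 1 + 1 + 3 + 1 = 6
  Machine 2: 8 + 10 + 8 + 4 = 30
Max machine load = 30
Job totals:
  Job 1: 9
  Job 2: 11
  Job 3: 11
  Job 4: 5
Max job total = 11
Lower bound = max(30, 11) = 30

30


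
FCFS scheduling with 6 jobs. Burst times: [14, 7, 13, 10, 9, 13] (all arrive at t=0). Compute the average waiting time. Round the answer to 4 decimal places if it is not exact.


FCFS order (as given): [14, 7, 13, 10, 9, 13]
Waiting times:
  Job 1: wait = 0
  Job 2: wait = 14
  Job 3: wait = 21
  Job 4: wait = 34
  Job 5: wait = 44
  Job 6: wait = 53
Sum of waiting times = 166
Average waiting time = 166/6 = 27.6667

27.6667


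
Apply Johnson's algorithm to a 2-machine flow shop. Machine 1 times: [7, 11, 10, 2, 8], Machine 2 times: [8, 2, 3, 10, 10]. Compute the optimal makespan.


Apply Johnson's rule:
  Group 1 (a <= b): [(4, 2, 10), (1, 7, 8), (5, 8, 10)]
  Group 2 (a > b): [(3, 10, 3), (2, 11, 2)]
Optimal job order: [4, 1, 5, 3, 2]
Schedule:
  Job 4: M1 done at 2, M2 done at 12
  Job 1: M1 done at 9, M2 done at 20
  Job 5: M1 done at 17, M2 done at 30
  Job 3: M1 done at 27, M2 done at 33
  Job 2: M1 done at 38, M2 done at 40
Makespan = 40

40


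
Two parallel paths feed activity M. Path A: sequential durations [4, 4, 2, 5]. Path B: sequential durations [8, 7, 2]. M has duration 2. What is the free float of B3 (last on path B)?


ES(B3) = sum of predecessors on chain B = 15
EF(B3) = ES + duration = 15 + 2 = 17
Successor of B3 is M. ES(M) = max(sum(A), sum(B)) = max(15, 17) = 17
Free float = ES(successor) - EF(current) = 17 - 17 = 0

0


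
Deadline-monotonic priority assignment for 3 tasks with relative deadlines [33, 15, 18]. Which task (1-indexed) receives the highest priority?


Sort tasks by relative deadline (ascending):
  Task 2: deadline = 15
  Task 3: deadline = 18
  Task 1: deadline = 33
Priority order (highest first): [2, 3, 1]
Highest priority task = 2

2


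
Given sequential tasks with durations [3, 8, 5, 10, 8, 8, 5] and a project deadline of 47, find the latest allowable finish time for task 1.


LF(activity 1) = deadline - sum of successor durations
Successors: activities 2 through 7 with durations [8, 5, 10, 8, 8, 5]
Sum of successor durations = 44
LF = 47 - 44 = 3

3


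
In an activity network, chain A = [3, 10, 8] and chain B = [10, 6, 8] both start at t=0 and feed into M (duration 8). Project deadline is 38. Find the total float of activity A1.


Forward pass: ES(A1) = sum of predecessors on chain A = 0
EF = ES + duration = 0 + 3 = 3
Backward pass: LF(M) = deadline = 38; LS(M) = 38 - 8 = 30
LF(A1) = LS(M) - sum(successors on chain A) = 30 - 18 = 12
LS = LF - duration = 12 - 3 = 9
Total float = LS - ES = 9 - 0 = 9

9


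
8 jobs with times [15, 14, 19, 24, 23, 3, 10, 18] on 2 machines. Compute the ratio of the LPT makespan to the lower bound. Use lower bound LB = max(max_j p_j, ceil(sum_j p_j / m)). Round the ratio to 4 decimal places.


LPT order: [24, 23, 19, 18, 15, 14, 10, 3]
Machine loads after assignment: [60, 66]
LPT makespan = 66
Lower bound = max(max_job, ceil(total/2)) = max(24, 63) = 63
Ratio = 66 / 63 = 1.0476

1.0476


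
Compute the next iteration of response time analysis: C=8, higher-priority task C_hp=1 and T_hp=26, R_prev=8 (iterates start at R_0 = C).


R_next = C + ceil(R_prev / T_hp) * C_hp
ceil(8 / 26) = ceil(0.3077) = 1
Interference = 1 * 1 = 1
R_next = 8 + 1 = 9

9


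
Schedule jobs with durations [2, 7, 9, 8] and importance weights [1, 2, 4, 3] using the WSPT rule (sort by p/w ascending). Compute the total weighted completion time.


Compute p/w ratios and sort ascending (WSPT): [(2, 1), (9, 4), (8, 3), (7, 2)]
Compute weighted completion times:
  Job (p=2,w=1): C=2, w*C=1*2=2
  Job (p=9,w=4): C=11, w*C=4*11=44
  Job (p=8,w=3): C=19, w*C=3*19=57
  Job (p=7,w=2): C=26, w*C=2*26=52
Total weighted completion time = 155

155


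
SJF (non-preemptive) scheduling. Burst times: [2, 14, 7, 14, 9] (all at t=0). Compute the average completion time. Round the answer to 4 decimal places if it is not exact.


SJF order (ascending): [2, 7, 9, 14, 14]
Completion times:
  Job 1: burst=2, C=2
  Job 2: burst=7, C=9
  Job 3: burst=9, C=18
  Job 4: burst=14, C=32
  Job 5: burst=14, C=46
Average completion = 107/5 = 21.4

21.4


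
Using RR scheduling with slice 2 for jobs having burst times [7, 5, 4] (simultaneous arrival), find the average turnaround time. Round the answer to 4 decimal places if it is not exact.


Time quantum = 2
Execution trace:
  J1 runs 2 units, time = 2
  J2 runs 2 units, time = 4
  J3 runs 2 units, time = 6
  J1 runs 2 units, time = 8
  J2 runs 2 units, time = 10
  J3 runs 2 units, time = 12
  J1 runs 2 units, time = 14
  J2 runs 1 units, time = 15
  J1 runs 1 units, time = 16
Finish times: [16, 15, 12]
Average turnaround = 43/3 = 14.3333

14.3333


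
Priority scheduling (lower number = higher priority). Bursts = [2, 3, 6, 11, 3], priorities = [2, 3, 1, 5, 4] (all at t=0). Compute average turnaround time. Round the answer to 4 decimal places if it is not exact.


Sort by priority (ascending = highest first):
Order: [(1, 6), (2, 2), (3, 3), (4, 3), (5, 11)]
Completion times:
  Priority 1, burst=6, C=6
  Priority 2, burst=2, C=8
  Priority 3, burst=3, C=11
  Priority 4, burst=3, C=14
  Priority 5, burst=11, C=25
Average turnaround = 64/5 = 12.8

12.8


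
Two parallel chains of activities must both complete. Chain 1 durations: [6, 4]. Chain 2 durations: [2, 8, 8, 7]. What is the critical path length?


Path A total = 6 + 4 = 10
Path B total = 2 + 8 + 8 + 7 = 25
Critical path = longest path = max(10, 25) = 25

25


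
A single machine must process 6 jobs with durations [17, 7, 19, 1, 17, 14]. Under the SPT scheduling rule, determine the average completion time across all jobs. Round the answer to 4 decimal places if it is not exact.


Sort jobs by processing time (SPT order): [1, 7, 14, 17, 17, 19]
Compute completion times sequentially:
  Job 1: processing = 1, completes at 1
  Job 2: processing = 7, completes at 8
  Job 3: processing = 14, completes at 22
  Job 4: processing = 17, completes at 39
  Job 5: processing = 17, completes at 56
  Job 6: processing = 19, completes at 75
Sum of completion times = 201
Average completion time = 201/6 = 33.5

33.5


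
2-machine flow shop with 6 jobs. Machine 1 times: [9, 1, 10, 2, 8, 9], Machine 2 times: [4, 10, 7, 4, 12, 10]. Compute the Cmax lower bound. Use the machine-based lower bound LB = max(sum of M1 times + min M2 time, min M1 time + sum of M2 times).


LB1 = sum(M1 times) + min(M2 times) = 39 + 4 = 43
LB2 = min(M1 times) + sum(M2 times) = 1 + 47 = 48
Lower bound = max(LB1, LB2) = max(43, 48) = 48

48


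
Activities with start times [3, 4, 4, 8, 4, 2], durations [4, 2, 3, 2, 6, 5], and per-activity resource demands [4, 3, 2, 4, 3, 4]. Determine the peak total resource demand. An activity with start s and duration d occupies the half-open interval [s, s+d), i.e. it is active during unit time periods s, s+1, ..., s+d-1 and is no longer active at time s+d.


Each activity i is active on [start_i, start_i + duration_i).
Compute total resource usage per time slot:
  t=0: active resources = [], total = 0
  t=1: active resources = [], total = 0
  t=2: active resources = [4], total = 4
  t=3: active resources = [4, 4], total = 8
  t=4: active resources = [4, 3, 2, 3, 4], total = 16
  t=5: active resources = [4, 3, 2, 3, 4], total = 16
  t=6: active resources = [4, 2, 3, 4], total = 13
  t=7: active resources = [3], total = 3
  t=8: active resources = [4, 3], total = 7
  t=9: active resources = [4, 3], total = 7
Peak resource demand = 16

16


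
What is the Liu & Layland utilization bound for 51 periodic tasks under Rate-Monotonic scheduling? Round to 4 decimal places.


Compute 2^(1/51) = 1.0136839003
Subtract 1: 1.0136839003 - 1 = 0.0136839003
Multiply by n: 51 * 0.0136839003 = 0.6978789153
Round to 4 dp: 0.6979

0.6979


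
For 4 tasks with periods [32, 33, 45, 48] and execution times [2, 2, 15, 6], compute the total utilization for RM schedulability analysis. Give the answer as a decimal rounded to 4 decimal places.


Compute individual utilizations (exact fractions):
  Task 1: C/T = 2/32 = 1/16 (approx. 0.0625)
  Task 2: C/T = 2/33 (approx. 0.0606)
  Task 3: C/T = 15/45 = 1/3 (approx. 0.3333)
  Task 4: C/T = 6/48 = 1/8 (approx. 0.125)
Total utilization U = 1/16 + 2/33 + 1/3 + 1/8 = 307/528
Rounded to 4 decimal places: U = 0.5814
RM (Liu & Layland) bound for 4 tasks = 0.756828; compare with U = 307/528 (approx. 0.581439)
U <= bound, so schedulable by RM sufficient condition.

0.5814


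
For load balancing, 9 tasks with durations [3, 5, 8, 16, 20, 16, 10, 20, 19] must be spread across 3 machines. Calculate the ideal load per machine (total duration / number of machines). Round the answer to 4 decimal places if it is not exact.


Total processing time = 3 + 5 + 8 + 16 + 20 + 16 + 10 + 20 + 19 = 117
Number of machines = 3
Ideal balanced load = 117 / 3 = 39.0

39.0


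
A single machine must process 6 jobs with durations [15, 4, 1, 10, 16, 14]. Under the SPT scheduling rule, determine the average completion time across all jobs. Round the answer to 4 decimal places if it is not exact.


Sort jobs by processing time (SPT order): [1, 4, 10, 14, 15, 16]
Compute completion times sequentially:
  Job 1: processing = 1, completes at 1
  Job 2: processing = 4, completes at 5
  Job 3: processing = 10, completes at 15
  Job 4: processing = 14, completes at 29
  Job 5: processing = 15, completes at 44
  Job 6: processing = 16, completes at 60
Sum of completion times = 154
Average completion time = 154/6 = 25.6667

25.6667


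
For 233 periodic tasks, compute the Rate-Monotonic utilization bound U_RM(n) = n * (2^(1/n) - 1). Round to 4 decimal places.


Compute 2^(1/233) = 1.0029793100
Subtract 1: 1.0029793100 - 1 = 0.0029793100
Multiply by n: 233 * 0.0029793100 = 0.6941792300
Round to 4 dp: 0.6942

0.6942


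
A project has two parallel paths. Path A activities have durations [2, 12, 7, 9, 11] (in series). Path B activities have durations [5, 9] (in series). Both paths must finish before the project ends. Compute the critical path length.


Path A total = 2 + 12 + 7 + 9 + 11 = 41
Path B total = 5 + 9 = 14
Critical path = longest path = max(41, 14) = 41

41


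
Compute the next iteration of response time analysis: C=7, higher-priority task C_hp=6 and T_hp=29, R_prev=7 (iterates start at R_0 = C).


R_next = C + ceil(R_prev / T_hp) * C_hp
ceil(7 / 29) = ceil(0.2414) = 1
Interference = 1 * 6 = 6
R_next = 7 + 6 = 13

13


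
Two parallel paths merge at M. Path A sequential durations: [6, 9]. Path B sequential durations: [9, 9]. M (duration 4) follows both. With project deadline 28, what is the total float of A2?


Forward pass: ES(A2) = sum of predecessors on chain A = 6
EF = ES + duration = 6 + 9 = 15
Backward pass: LF(M) = deadline = 28; LS(M) = 28 - 4 = 24
LF(A2) = LS(M) - sum(successors on chain A) = 24 - 0 = 24
LS = LF - duration = 24 - 9 = 15
Total float = LS - ES = 15 - 6 = 9

9


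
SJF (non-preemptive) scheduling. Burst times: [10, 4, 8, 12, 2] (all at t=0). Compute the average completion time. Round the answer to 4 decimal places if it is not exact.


SJF order (ascending): [2, 4, 8, 10, 12]
Completion times:
  Job 1: burst=2, C=2
  Job 2: burst=4, C=6
  Job 3: burst=8, C=14
  Job 4: burst=10, C=24
  Job 5: burst=12, C=36
Average completion = 82/5 = 16.4

16.4


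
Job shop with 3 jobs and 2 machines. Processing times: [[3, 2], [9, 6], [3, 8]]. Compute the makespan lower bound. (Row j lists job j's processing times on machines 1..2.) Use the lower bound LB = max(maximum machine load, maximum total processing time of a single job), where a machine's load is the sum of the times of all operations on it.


Machine loads:
  Machine 1: 3 + 9 + 3 = 15
  Machine 2: 2 + 6 + 8 = 16
Max machine load = 16
Job totals:
  Job 1: 5
  Job 2: 15
  Job 3: 11
Max job total = 15
Lower bound = max(16, 15) = 16

16


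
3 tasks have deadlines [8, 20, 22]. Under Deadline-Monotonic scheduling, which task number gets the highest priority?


Sort tasks by relative deadline (ascending):
  Task 1: deadline = 8
  Task 2: deadline = 20
  Task 3: deadline = 22
Priority order (highest first): [1, 2, 3]
Highest priority task = 1

1


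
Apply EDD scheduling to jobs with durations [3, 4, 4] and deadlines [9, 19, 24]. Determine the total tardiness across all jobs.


Sort by due date (EDD order): [(3, 9), (4, 19), (4, 24)]
Compute completion times and tardiness:
  Job 1: p=3, d=9, C=3, tardiness=max(0,3-9)=0
  Job 2: p=4, d=19, C=7, tardiness=max(0,7-19)=0
  Job 3: p=4, d=24, C=11, tardiness=max(0,11-24)=0
Total tardiness = 0

0


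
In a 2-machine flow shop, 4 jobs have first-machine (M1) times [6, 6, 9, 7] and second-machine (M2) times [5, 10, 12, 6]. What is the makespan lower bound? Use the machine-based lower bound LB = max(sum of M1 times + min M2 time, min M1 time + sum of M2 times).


LB1 = sum(M1 times) + min(M2 times) = 28 + 5 = 33
LB2 = min(M1 times) + sum(M2 times) = 6 + 33 = 39
Lower bound = max(LB1, LB2) = max(33, 39) = 39

39


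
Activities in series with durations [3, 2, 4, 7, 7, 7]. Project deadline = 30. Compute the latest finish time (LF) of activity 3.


LF(activity 3) = deadline - sum of successor durations
Successors: activities 4 through 6 with durations [7, 7, 7]
Sum of successor durations = 21
LF = 30 - 21 = 9

9


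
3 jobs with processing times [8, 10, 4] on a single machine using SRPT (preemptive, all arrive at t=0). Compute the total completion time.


Since all jobs arrive at t=0, SRPT equals SPT ordering.
SPT order: [4, 8, 10]
Completion times:
  Job 1: p=4, C=4
  Job 2: p=8, C=12
  Job 3: p=10, C=22
Total completion time = 4 + 12 + 22 = 38

38


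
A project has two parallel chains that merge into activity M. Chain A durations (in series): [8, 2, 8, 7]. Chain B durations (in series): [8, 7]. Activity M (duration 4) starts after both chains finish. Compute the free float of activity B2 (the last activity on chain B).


ES(B2) = sum of predecessors on chain B = 8
EF(B2) = ES + duration = 8 + 7 = 15
Successor of B2 is M. ES(M) = max(sum(A), sum(B)) = max(25, 15) = 25
Free float = ES(successor) - EF(current) = 25 - 15 = 10

10


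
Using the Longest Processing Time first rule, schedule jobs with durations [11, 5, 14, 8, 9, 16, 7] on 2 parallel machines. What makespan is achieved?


Sort jobs in decreasing order (LPT): [16, 14, 11, 9, 8, 7, 5]
Assign each job to the least loaded machine:
  Machine 1: jobs [16, 9, 8], load = 33
  Machine 2: jobs [14, 11, 7, 5], load = 37
Makespan = max load = 37

37


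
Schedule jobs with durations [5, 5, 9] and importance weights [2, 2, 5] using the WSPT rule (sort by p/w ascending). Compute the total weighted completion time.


Compute p/w ratios and sort ascending (WSPT): [(9, 5), (5, 2), (5, 2)]
Compute weighted completion times:
  Job (p=9,w=5): C=9, w*C=5*9=45
  Job (p=5,w=2): C=14, w*C=2*14=28
  Job (p=5,w=2): C=19, w*C=2*19=38
Total weighted completion time = 111

111


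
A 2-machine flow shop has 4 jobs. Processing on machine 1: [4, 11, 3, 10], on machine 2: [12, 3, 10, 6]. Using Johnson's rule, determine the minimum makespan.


Apply Johnson's rule:
  Group 1 (a <= b): [(3, 3, 10), (1, 4, 12)]
  Group 2 (a > b): [(4, 10, 6), (2, 11, 3)]
Optimal job order: [3, 1, 4, 2]
Schedule:
  Job 3: M1 done at 3, M2 done at 13
  Job 1: M1 done at 7, M2 done at 25
  Job 4: M1 done at 17, M2 done at 31
  Job 2: M1 done at 28, M2 done at 34
Makespan = 34

34


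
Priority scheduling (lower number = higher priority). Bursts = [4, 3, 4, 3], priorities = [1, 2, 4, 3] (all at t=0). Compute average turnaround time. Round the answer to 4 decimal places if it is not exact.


Sort by priority (ascending = highest first):
Order: [(1, 4), (2, 3), (3, 3), (4, 4)]
Completion times:
  Priority 1, burst=4, C=4
  Priority 2, burst=3, C=7
  Priority 3, burst=3, C=10
  Priority 4, burst=4, C=14
Average turnaround = 35/4 = 8.75

8.75


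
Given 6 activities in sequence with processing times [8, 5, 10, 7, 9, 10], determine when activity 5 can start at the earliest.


Activity 5 starts after activities 1 through 4 complete.
Predecessor durations: [8, 5, 10, 7]
ES = 8 + 5 + 10 + 7 = 30

30


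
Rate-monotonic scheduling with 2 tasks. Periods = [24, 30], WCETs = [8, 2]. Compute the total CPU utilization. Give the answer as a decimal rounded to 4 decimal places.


Compute individual utilizations (exact fractions):
  Task 1: C/T = 8/24 = 1/3 (approx. 0.3333)
  Task 2: C/T = 2/30 = 1/15 (approx. 0.0667)
Total utilization U = 1/3 + 1/15 = 2/5
Rounded to 4 decimal places: U = 0.4000
RM (Liu & Layland) bound for 2 tasks = 0.828427; compare with U = 2/5 (approx. 0.400000)
U <= bound, so schedulable by RM sufficient condition.

0.4000


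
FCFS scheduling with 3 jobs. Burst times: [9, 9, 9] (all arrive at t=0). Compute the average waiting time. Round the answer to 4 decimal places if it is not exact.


FCFS order (as given): [9, 9, 9]
Waiting times:
  Job 1: wait = 0
  Job 2: wait = 9
  Job 3: wait = 18
Sum of waiting times = 27
Average waiting time = 27/3 = 9.0

9.0


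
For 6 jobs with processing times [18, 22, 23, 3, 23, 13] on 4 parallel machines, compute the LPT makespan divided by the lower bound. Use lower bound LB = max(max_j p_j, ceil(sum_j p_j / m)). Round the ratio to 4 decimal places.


LPT order: [23, 23, 22, 18, 13, 3]
Machine loads after assignment: [23, 23, 25, 31]
LPT makespan = 31
Lower bound = max(max_job, ceil(total/4)) = max(23, 26) = 26
Ratio = 31 / 26 = 1.1923

1.1923


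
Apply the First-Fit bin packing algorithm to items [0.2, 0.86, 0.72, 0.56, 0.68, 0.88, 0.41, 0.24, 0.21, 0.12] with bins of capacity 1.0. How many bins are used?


Place items sequentially using First-Fit:
  Item 0.2 -> new Bin 1
  Item 0.86 -> new Bin 2
  Item 0.72 -> Bin 1 (now 0.92)
  Item 0.56 -> new Bin 3
  Item 0.68 -> new Bin 4
  Item 0.88 -> new Bin 5
  Item 0.41 -> Bin 3 (now 0.97)
  Item 0.24 -> Bin 4 (now 0.92)
  Item 0.21 -> new Bin 6
  Item 0.12 -> Bin 2 (now 0.98)
Total bins used = 6

6


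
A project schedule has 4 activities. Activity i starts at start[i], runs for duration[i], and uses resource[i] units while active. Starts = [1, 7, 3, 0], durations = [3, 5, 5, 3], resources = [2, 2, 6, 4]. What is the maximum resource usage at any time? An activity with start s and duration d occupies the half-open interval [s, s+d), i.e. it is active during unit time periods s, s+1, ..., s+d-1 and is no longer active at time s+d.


Each activity i is active on [start_i, start_i + duration_i).
Compute total resource usage per time slot:
  t=0: active resources = [4], total = 4
  t=1: active resources = [2, 4], total = 6
  t=2: active resources = [2, 4], total = 6
  t=3: active resources = [2, 6], total = 8
  t=4: active resources = [6], total = 6
  t=5: active resources = [6], total = 6
  t=6: active resources = [6], total = 6
  t=7: active resources = [2, 6], total = 8
  t=8: active resources = [2], total = 2
  t=9: active resources = [2], total = 2
  t=10: active resources = [2], total = 2
  t=11: active resources = [2], total = 2
Peak resource demand = 8

8


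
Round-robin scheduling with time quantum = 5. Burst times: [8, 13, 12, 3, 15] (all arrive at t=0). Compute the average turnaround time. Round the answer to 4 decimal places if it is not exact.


Time quantum = 5
Execution trace:
  J1 runs 5 units, time = 5
  J2 runs 5 units, time = 10
  J3 runs 5 units, time = 15
  J4 runs 3 units, time = 18
  J5 runs 5 units, time = 23
  J1 runs 3 units, time = 26
  J2 runs 5 units, time = 31
  J3 runs 5 units, time = 36
  J5 runs 5 units, time = 41
  J2 runs 3 units, time = 44
  J3 runs 2 units, time = 46
  J5 runs 5 units, time = 51
Finish times: [26, 44, 46, 18, 51]
Average turnaround = 185/5 = 37.0

37.0


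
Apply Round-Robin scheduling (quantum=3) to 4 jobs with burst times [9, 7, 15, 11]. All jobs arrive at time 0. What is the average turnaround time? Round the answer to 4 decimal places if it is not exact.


Time quantum = 3
Execution trace:
  J1 runs 3 units, time = 3
  J2 runs 3 units, time = 6
  J3 runs 3 units, time = 9
  J4 runs 3 units, time = 12
  J1 runs 3 units, time = 15
  J2 runs 3 units, time = 18
  J3 runs 3 units, time = 21
  J4 runs 3 units, time = 24
  J1 runs 3 units, time = 27
  J2 runs 1 units, time = 28
  J3 runs 3 units, time = 31
  J4 runs 3 units, time = 34
  J3 runs 3 units, time = 37
  J4 runs 2 units, time = 39
  J3 runs 3 units, time = 42
Finish times: [27, 28, 42, 39]
Average turnaround = 136/4 = 34.0

34.0


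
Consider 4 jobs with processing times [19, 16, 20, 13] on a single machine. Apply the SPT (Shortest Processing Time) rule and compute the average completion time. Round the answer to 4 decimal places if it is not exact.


Sort jobs by processing time (SPT order): [13, 16, 19, 20]
Compute completion times sequentially:
  Job 1: processing = 13, completes at 13
  Job 2: processing = 16, completes at 29
  Job 3: processing = 19, completes at 48
  Job 4: processing = 20, completes at 68
Sum of completion times = 158
Average completion time = 158/4 = 39.5

39.5


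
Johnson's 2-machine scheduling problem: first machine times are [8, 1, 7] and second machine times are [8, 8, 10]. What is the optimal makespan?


Apply Johnson's rule:
  Group 1 (a <= b): [(2, 1, 8), (3, 7, 10), (1, 8, 8)]
  Group 2 (a > b): []
Optimal job order: [2, 3, 1]
Schedule:
  Job 2: M1 done at 1, M2 done at 9
  Job 3: M1 done at 8, M2 done at 19
  Job 1: M1 done at 16, M2 done at 27
Makespan = 27

27


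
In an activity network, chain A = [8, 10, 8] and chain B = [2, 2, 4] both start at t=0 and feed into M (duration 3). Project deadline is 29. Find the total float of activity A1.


Forward pass: ES(A1) = sum of predecessors on chain A = 0
EF = ES + duration = 0 + 8 = 8
Backward pass: LF(M) = deadline = 29; LS(M) = 29 - 3 = 26
LF(A1) = LS(M) - sum(successors on chain A) = 26 - 18 = 8
LS = LF - duration = 8 - 8 = 0
Total float = LS - ES = 0 - 0 = 0

0


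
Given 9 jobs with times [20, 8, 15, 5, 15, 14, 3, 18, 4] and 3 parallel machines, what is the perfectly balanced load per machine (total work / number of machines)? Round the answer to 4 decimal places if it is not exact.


Total processing time = 20 + 8 + 15 + 5 + 15 + 14 + 3 + 18 + 4 = 102
Number of machines = 3
Ideal balanced load = 102 / 3 = 34.0

34.0


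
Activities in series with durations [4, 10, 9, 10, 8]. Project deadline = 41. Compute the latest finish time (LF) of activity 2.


LF(activity 2) = deadline - sum of successor durations
Successors: activities 3 through 5 with durations [9, 10, 8]
Sum of successor durations = 27
LF = 41 - 27 = 14

14


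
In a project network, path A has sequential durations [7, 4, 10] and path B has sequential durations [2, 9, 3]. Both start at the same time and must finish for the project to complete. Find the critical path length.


Path A total = 7 + 4 + 10 = 21
Path B total = 2 + 9 + 3 = 14
Critical path = longest path = max(21, 14) = 21

21


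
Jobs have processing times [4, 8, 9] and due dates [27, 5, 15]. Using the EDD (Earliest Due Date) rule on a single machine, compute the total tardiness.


Sort by due date (EDD order): [(8, 5), (9, 15), (4, 27)]
Compute completion times and tardiness:
  Job 1: p=8, d=5, C=8, tardiness=max(0,8-5)=3
  Job 2: p=9, d=15, C=17, tardiness=max(0,17-15)=2
  Job 3: p=4, d=27, C=21, tardiness=max(0,21-27)=0
Total tardiness = 5

5


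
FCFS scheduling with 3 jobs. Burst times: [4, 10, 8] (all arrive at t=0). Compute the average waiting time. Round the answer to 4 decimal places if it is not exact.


FCFS order (as given): [4, 10, 8]
Waiting times:
  Job 1: wait = 0
  Job 2: wait = 4
  Job 3: wait = 14
Sum of waiting times = 18
Average waiting time = 18/3 = 6.0

6.0


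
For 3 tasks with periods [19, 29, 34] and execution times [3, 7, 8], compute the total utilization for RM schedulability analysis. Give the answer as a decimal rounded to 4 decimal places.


Compute individual utilizations (exact fractions):
  Task 1: C/T = 3/19 (approx. 0.1579)
  Task 2: C/T = 7/29 (approx. 0.2414)
  Task 3: C/T = 8/34 = 4/17 (approx. 0.2353)
Total utilization U = 3/19 + 7/29 + 4/17 = 5944/9367
Rounded to 4 decimal places: U = 0.6346
RM (Liu & Layland) bound for 3 tasks = 0.779763; compare with U = 5944/9367 (approx. 0.634568)
U <= bound, so schedulable by RM sufficient condition.

0.6346


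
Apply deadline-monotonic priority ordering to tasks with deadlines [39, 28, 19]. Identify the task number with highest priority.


Sort tasks by relative deadline (ascending):
  Task 3: deadline = 19
  Task 2: deadline = 28
  Task 1: deadline = 39
Priority order (highest first): [3, 2, 1]
Highest priority task = 3

3


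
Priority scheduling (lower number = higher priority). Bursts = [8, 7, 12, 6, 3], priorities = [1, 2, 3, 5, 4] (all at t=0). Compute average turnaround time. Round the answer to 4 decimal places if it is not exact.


Sort by priority (ascending = highest first):
Order: [(1, 8), (2, 7), (3, 12), (4, 3), (5, 6)]
Completion times:
  Priority 1, burst=8, C=8
  Priority 2, burst=7, C=15
  Priority 3, burst=12, C=27
  Priority 4, burst=3, C=30
  Priority 5, burst=6, C=36
Average turnaround = 116/5 = 23.2

23.2


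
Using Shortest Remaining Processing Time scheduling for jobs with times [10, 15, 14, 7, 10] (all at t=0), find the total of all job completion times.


Since all jobs arrive at t=0, SRPT equals SPT ordering.
SPT order: [7, 10, 10, 14, 15]
Completion times:
  Job 1: p=7, C=7
  Job 2: p=10, C=17
  Job 3: p=10, C=27
  Job 4: p=14, C=41
  Job 5: p=15, C=56
Total completion time = 7 + 17 + 27 + 41 + 56 = 148

148


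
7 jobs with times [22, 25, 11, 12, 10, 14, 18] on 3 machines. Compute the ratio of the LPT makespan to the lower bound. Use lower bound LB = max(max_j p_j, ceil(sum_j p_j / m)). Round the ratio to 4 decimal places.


LPT order: [25, 22, 18, 14, 12, 11, 10]
Machine loads after assignment: [36, 34, 42]
LPT makespan = 42
Lower bound = max(max_job, ceil(total/3)) = max(25, 38) = 38
Ratio = 42 / 38 = 1.1053

1.1053


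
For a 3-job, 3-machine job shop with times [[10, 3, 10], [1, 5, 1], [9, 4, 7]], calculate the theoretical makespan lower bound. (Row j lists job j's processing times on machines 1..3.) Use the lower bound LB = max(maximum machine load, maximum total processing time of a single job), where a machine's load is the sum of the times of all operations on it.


Machine loads:
  Machine 1: 10 + 1 + 9 = 20
  Machine 2: 3 + 5 + 4 = 12
  Machine 3: 10 + 1 + 7 = 18
Max machine load = 20
Job totals:
  Job 1: 23
  Job 2: 7
  Job 3: 20
Max job total = 23
Lower bound = max(20, 23) = 23

23


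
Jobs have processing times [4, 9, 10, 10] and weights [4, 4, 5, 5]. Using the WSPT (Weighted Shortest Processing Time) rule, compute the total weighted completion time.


Compute p/w ratios and sort ascending (WSPT): [(4, 4), (10, 5), (10, 5), (9, 4)]
Compute weighted completion times:
  Job (p=4,w=4): C=4, w*C=4*4=16
  Job (p=10,w=5): C=14, w*C=5*14=70
  Job (p=10,w=5): C=24, w*C=5*24=120
  Job (p=9,w=4): C=33, w*C=4*33=132
Total weighted completion time = 338

338


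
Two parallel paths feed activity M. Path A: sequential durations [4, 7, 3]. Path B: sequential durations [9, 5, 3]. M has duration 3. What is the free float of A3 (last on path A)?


ES(A3) = sum of predecessors on chain A = 11
EF(A3) = ES + duration = 11 + 3 = 14
Successor of A3 is M. ES(M) = max(sum(A), sum(B)) = max(14, 17) = 17
Free float = ES(successor) - EF(current) = 17 - 14 = 3

3


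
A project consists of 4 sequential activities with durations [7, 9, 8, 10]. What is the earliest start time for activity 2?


Activity 2 starts after activities 1 through 1 complete.
Predecessor durations: [7]
ES = 7 = 7

7


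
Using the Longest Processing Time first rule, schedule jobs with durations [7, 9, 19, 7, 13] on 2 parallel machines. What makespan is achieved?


Sort jobs in decreasing order (LPT): [19, 13, 9, 7, 7]
Assign each job to the least loaded machine:
  Machine 1: jobs [19, 7], load = 26
  Machine 2: jobs [13, 9, 7], load = 29
Makespan = max load = 29

29


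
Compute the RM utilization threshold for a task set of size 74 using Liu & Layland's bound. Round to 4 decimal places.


Compute 2^(1/74) = 1.0094108601
Subtract 1: 1.0094108601 - 1 = 0.0094108601
Multiply by n: 74 * 0.0094108601 = 0.6964036474
Round to 4 dp: 0.6964

0.6964


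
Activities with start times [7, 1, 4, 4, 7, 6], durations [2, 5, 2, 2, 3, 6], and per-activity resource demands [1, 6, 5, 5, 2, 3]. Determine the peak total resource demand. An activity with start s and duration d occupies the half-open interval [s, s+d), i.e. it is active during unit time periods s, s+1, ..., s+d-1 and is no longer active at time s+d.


Each activity i is active on [start_i, start_i + duration_i).
Compute total resource usage per time slot:
  t=0: active resources = [], total = 0
  t=1: active resources = [6], total = 6
  t=2: active resources = [6], total = 6
  t=3: active resources = [6], total = 6
  t=4: active resources = [6, 5, 5], total = 16
  t=5: active resources = [6, 5, 5], total = 16
  t=6: active resources = [3], total = 3
  t=7: active resources = [1, 2, 3], total = 6
  t=8: active resources = [1, 2, 3], total = 6
  t=9: active resources = [2, 3], total = 5
  t=10: active resources = [3], total = 3
  t=11: active resources = [3], total = 3
Peak resource demand = 16

16


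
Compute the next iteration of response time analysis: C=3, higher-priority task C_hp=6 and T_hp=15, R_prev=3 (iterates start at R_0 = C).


R_next = C + ceil(R_prev / T_hp) * C_hp
ceil(3 / 15) = ceil(0.2) = 1
Interference = 1 * 6 = 6
R_next = 3 + 6 = 9

9


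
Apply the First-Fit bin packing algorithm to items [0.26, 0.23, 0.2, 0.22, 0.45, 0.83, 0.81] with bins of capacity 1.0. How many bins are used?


Place items sequentially using First-Fit:
  Item 0.26 -> new Bin 1
  Item 0.23 -> Bin 1 (now 0.49)
  Item 0.2 -> Bin 1 (now 0.69)
  Item 0.22 -> Bin 1 (now 0.91)
  Item 0.45 -> new Bin 2
  Item 0.83 -> new Bin 3
  Item 0.81 -> new Bin 4
Total bins used = 4

4


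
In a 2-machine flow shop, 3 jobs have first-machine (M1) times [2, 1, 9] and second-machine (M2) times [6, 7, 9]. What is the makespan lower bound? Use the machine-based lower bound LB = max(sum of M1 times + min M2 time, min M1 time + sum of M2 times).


LB1 = sum(M1 times) + min(M2 times) = 12 + 6 = 18
LB2 = min(M1 times) + sum(M2 times) = 1 + 22 = 23
Lower bound = max(LB1, LB2) = max(18, 23) = 23

23


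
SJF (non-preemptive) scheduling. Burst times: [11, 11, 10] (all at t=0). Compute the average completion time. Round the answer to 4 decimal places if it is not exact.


SJF order (ascending): [10, 11, 11]
Completion times:
  Job 1: burst=10, C=10
  Job 2: burst=11, C=21
  Job 3: burst=11, C=32
Average completion = 63/3 = 21.0

21.0
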